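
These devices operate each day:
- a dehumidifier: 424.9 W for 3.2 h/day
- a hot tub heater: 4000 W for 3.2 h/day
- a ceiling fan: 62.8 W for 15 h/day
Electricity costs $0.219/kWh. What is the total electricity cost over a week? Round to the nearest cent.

$23.15

dehumidifier: 424.9 W × 3.2 h × 7 d = 9,518 Wh = 9.518 kWh
hot tub heater: 4000 W × 3.2 h × 7 d = 89,600 Wh = 89.6 kWh
ceiling fan: 62.8 W × 15 h × 7 d = 6,594 Wh = 6.594 kWh
Total energy = 9.518 + 89.6 + 6.594 = 105.7 kWh
Cost = 105.7 kWh × $0.219 = $23.15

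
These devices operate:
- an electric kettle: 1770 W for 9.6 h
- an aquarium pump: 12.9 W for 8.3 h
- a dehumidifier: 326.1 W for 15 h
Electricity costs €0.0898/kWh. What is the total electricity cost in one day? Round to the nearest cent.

electric kettle: 1770 W × 9.6 h = 16,992 Wh = 16.99 kWh
aquarium pump: 12.9 W × 8.3 h = 107 Wh = 0.1071 kWh
dehumidifier: 326.1 W × 15 h = 4,892 Wh = 4.891 kWh
Total energy = 16.99 + 0.1071 + 4.891 = 21.99 kWh
Cost = 21.99 kWh × €0.0898 = €1.97

€1.97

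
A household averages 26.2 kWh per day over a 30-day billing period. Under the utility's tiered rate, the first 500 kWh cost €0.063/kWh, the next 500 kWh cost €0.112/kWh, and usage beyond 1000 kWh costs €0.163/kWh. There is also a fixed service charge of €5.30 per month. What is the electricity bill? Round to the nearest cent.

Usage = 26.2 kWh/day × 30 days = 786 kWh
First 500 kWh × €0.063 = €31.50
Next 286 kWh × €0.112 = €32.03
Remaining tier: 0 kWh (not reached)
Energy charge = €63.53; + service €5.30 = €68.83

€68.83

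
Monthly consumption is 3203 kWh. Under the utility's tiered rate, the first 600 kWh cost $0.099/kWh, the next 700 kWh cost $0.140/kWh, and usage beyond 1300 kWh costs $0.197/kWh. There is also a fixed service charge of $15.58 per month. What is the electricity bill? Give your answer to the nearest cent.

$547.87

First 600 kWh × $0.099 = $59.40
Next 700 kWh × $0.140 = $98.00
Remaining 1903 kWh × $0.197 = $374.89
Energy charge = $532.29; + service $15.58 = $547.87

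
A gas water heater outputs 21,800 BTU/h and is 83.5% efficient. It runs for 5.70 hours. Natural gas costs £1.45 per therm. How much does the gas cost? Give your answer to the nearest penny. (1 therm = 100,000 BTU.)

Heat delivered = 21,800 BTU/h × 5.70 h = 124,260 BTU
Gas input = 124,260 / 0.835 = 148,814 BTU
= 148,814 / 100,000 = 1.488 therm
Cost = 1.488 × £1.45/therm = £2.16

£2.16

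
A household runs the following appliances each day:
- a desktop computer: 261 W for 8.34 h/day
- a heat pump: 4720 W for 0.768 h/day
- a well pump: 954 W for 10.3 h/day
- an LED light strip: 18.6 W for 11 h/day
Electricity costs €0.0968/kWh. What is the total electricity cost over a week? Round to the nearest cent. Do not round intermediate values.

€10.73

desktop computer: 261 W × 8.34 h × 7 d = 15,237 Wh = 15.24 kWh
heat pump: 4720 W × 0.768 h × 7 d = 25,375 Wh = 25.37 kWh
well pump: 954 W × 10.3 h × 7 d = 68,783 Wh = 68.78 kWh
LED light strip: 18.6 W × 11 h × 7 d = 1,432 Wh = 1.432 kWh
Total energy = 15.24 + 25.37 + 68.78 + 1.432 = 110.8 kWh
Cost = 110.8 kWh × €0.0968 = €10.73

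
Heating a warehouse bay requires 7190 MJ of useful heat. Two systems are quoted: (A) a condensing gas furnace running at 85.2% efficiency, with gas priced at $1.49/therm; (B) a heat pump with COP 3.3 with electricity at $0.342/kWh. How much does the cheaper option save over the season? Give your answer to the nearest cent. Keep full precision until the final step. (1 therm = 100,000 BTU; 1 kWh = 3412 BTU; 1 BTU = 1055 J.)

Heat load = 7190 MJ = 7,190,000,000 J / 1055 = 6,815,166 BTU
Gas: input = 6,815,166 / 0.852 = 7,999,021 BTU = 79.99 therm → 79.99 × $1.49 = $119.19
Heat pump: 6,815,166 BTU / 3412 = 1,997 kWh heat; / 3.3 = 605.3 kWh in → × $0.342 = $207.00
Difference = |$119.19 − $207.00| = $87.82

$87.82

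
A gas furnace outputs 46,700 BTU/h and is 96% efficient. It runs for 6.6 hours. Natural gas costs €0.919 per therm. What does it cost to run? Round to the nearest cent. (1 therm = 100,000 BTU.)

€2.95

Heat delivered = 46,700 BTU/h × 6.6 h = 308,220 BTU
Gas input = 308,220 / 0.96 = 321,062 BTU
= 321,062 / 100,000 = 3.211 therm
Cost = 3.211 × €0.919/therm = €2.95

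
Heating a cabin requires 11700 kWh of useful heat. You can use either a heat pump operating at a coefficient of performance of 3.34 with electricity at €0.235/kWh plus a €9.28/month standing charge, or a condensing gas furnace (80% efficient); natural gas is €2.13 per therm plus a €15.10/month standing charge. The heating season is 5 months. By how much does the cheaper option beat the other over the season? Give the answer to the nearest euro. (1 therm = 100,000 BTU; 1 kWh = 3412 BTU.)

€269

Heat load = 11700 kWh × 3412 = 39,920,400 BTU
Gas: input = 39,920,400 / 0.80 = 49,900,500 BTU = 499 therm → 499 × €2.13 = €1,062.88; + 5 × €15.10 standing = €1,138.38
Heat pump: 39,920,400 BTU / 3412 = 11,700 kWh heat; / 3.34 = 3,503 kWh in → × €0.235 = €823.20; + 5 × €9.28 standing = €869.60
Difference = |€1,138.38 − €869.60| = €268.78 ≈ €269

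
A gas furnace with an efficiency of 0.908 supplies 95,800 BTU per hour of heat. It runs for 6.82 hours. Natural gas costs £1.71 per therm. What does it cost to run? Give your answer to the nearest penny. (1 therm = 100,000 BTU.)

Heat delivered = 95,800 BTU/h × 6.82 h = 653,356 BTU
Gas input = 653,356 / 0.908 = 719,555 BTU
= 719,555 / 100,000 = 7.196 therm
Cost = 7.196 × £1.71/therm = £12.30

£12.30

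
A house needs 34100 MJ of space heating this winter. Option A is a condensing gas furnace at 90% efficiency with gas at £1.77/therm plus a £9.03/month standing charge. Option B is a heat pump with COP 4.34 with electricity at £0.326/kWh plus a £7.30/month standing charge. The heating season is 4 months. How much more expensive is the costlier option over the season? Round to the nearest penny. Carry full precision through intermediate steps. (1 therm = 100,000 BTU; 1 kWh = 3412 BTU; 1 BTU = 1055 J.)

Heat load = 34100 MJ = 34,100,000,000 J / 1055 = 32,322,275 BTU
Gas: input = 32,322,275 / 0.90 = 35,913,639 BTU = 359.1 therm → 359.1 × £1.77 = £635.67; + 4 × £9.03 standing = £671.79
Heat pump: 32,322,275 BTU / 3412 = 9,473 kWh heat; / 4.34 = 2,183 kWh in → × £0.326 = £711.58; + 4 × £7.30 standing = £740.78
Difference = |£671.79 − £740.78| = £68.98

£68.98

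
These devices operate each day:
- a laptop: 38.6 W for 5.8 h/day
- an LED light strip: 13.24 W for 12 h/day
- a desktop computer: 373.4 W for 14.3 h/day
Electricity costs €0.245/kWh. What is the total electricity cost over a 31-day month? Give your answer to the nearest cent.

€43.46

laptop: 38.6 W × 5.8 h × 31 d = 6,940 Wh = 6.94 kWh
LED light strip: 13.24 W × 12 h × 31 d = 4,925 Wh = 4.925 kWh
desktop computer: 373.4 W × 14.3 h × 31 d = 165,528 Wh = 165.5 kWh
Total energy = 6.94 + 4.925 + 165.5 = 177.4 kWh
Cost = 177.4 kWh × €0.245 = €43.46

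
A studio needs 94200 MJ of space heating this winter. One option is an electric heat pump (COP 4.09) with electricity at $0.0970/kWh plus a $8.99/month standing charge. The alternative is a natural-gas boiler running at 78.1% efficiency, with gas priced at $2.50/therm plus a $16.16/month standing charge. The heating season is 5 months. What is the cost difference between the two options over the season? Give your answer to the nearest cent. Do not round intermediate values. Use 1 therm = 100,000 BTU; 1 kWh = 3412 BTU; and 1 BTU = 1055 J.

$2273.38

Heat load = 94200 MJ = 94,200,000,000 J / 1055 = 89,289,100 BTU
Gas: input = 89,289,100 / 0.781 = 114,326,632 BTU = 1,143 therm → 1,143 × $2.50 = $2,858.17; + 5 × $16.16 standing = $2,938.97
Heat pump: 89,289,100 BTU / 3412 = 26,170 kWh heat; / 4.09 = 6,398 kWh in → × $0.0970 = $620.64; + 5 × $8.99 standing = $665.59
Difference = |$2,938.97 − $665.59| = $2,273.38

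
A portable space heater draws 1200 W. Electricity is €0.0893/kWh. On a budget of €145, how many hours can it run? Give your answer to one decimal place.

1353.1 h

Energy budget = €145 / €0.0893 per kWh = 1,624 kWh = 1,623,740 Wh
Runtime = 1,623,740 Wh / 1200 W = 1,353 h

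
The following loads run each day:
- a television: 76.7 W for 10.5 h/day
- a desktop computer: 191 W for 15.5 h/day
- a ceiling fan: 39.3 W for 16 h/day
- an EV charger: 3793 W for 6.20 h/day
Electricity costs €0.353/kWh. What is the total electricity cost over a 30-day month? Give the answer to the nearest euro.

€296

television: 76.7 W × 10.5 h × 30 d = 24,160 Wh = 24.16 kWh
desktop computer: 191 W × 15.5 h × 30 d = 88,815 Wh = 88.81 kWh
ceiling fan: 39.3 W × 16 h × 30 d = 18,864 Wh = 18.86 kWh
EV charger: 3793 W × 6.20 h × 30 d = 705,498 Wh = 705.5 kWh
Total energy = 24.16 + 88.81 + 18.86 + 705.5 = 837.3 kWh
Cost = 837.3 kWh × €0.353 = €295.58 ≈ €296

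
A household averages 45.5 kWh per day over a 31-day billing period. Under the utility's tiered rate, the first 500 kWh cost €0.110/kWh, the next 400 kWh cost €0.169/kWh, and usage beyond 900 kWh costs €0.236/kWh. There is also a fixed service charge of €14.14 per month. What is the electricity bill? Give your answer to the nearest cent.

€257.22

Usage = 45.5 kWh/day × 31 days = 1410.5 kWh
First 500 kWh × €0.110 = €55.00
Next 400 kWh × €0.169 = €67.60
Remaining 510.5 kWh × €0.236 = €120.48
Energy charge = €243.08; + service €14.14 = €257.22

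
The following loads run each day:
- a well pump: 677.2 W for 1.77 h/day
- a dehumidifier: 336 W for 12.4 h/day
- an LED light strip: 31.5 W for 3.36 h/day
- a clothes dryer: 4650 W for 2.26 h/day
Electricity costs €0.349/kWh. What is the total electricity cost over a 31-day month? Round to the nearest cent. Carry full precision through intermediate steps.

well pump: 677.2 W × 1.77 h × 31 d = 37,158 Wh = 37.16 kWh
dehumidifier: 336 W × 12.4 h × 31 d = 129,158 Wh = 129.2 kWh
LED light strip: 31.5 W × 3.36 h × 31 d = 3,281 Wh = 3.281 kWh
clothes dryer: 4650 W × 2.26 h × 31 d = 325,779 Wh = 325.8 kWh
Total energy = 37.16 + 129.2 + 3.281 + 325.8 = 495.4 kWh
Cost = 495.4 kWh × €0.349 = €172.89

€172.89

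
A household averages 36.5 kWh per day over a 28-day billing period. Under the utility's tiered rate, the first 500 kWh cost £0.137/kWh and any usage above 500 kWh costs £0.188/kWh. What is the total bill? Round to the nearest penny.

£166.64

Usage = 36.5 kWh/day × 28 days = 1022 kWh
First 500 kWh × £0.137 = £68.50
Remaining 522 kWh × £0.188 = £98.14
Total = £166.64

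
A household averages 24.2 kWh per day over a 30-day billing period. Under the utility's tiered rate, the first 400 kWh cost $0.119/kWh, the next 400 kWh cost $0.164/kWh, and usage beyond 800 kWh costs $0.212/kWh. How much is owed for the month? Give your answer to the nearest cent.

$101.06

Usage = 24.2 kWh/day × 30 days = 726 kWh
First 400 kWh × $0.119 = $47.60
Next 326 kWh × $0.164 = $53.46
Remaining tier: 0 kWh (not reached)
Total = $101.06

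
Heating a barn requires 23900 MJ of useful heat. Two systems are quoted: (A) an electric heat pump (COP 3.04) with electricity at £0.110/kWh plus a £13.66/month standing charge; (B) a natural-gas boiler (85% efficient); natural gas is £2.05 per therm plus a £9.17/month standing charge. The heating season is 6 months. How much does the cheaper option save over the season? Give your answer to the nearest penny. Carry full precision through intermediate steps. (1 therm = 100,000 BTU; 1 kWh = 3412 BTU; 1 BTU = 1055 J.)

Heat load = 23900 MJ = 23,900,000,000 J / 1055 = 22,654,028 BTU
Gas: input = 22,654,028 / 0.85 = 26,651,798 BTU = 266.5 therm → 266.5 × £2.05 = £546.36; + 6 × £9.17 standing = £601.38
Heat pump: 22,654,028 BTU / 3412 = 6,640 kWh heat; / 3.04 = 2,184 kWh in → × £0.110 = £240.25; + 6 × £13.66 standing = £322.21
Difference = |£601.38 − £322.21| = £279.18

£279.18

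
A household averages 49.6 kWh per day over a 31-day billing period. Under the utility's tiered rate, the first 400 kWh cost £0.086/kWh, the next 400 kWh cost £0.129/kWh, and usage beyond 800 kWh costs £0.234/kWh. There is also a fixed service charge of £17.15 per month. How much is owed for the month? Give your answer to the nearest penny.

Usage = 49.6 kWh/day × 31 days = 1537.6 kWh
First 400 kWh × £0.086 = £34.40
Next 400 kWh × £0.129 = £51.60
Remaining 737.6 kWh × £0.234 = £172.60
Energy charge = £258.60; + service £17.15 = £275.75

£275.75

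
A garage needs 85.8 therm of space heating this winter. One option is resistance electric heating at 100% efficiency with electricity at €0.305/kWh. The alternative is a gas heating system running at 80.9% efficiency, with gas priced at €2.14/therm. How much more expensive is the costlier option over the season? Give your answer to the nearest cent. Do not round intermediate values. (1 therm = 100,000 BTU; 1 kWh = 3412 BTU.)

€540.01

Heat load = 85.8 therm × 100,000 = 8,580,000 BTU
Gas: input = 8,580,000 / 0.809 = 10,605,686 BTU = 106.1 therm → 106.1 × €2.14 = €226.96
Electric: 8,580,000 BTU / 3412 = 2,515 kWh → × €0.305 = €766.97
Difference = |€226.96 − €766.97| = €540.01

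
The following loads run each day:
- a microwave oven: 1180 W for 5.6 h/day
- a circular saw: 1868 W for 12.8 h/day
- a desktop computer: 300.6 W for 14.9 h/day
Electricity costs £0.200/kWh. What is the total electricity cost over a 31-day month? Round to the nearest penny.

microwave oven: 1180 W × 5.6 h × 31 d = 204,848 Wh = 204.8 kWh
circular saw: 1868 W × 12.8 h × 31 d = 741,222 Wh = 741.2 kWh
desktop computer: 300.6 W × 14.9 h × 31 d = 138,847 Wh = 138.8 kWh
Total energy = 204.8 + 741.2 + 138.8 = 1,085 kWh
Cost = 1,085 kWh × £0.200 = £216.98

£216.98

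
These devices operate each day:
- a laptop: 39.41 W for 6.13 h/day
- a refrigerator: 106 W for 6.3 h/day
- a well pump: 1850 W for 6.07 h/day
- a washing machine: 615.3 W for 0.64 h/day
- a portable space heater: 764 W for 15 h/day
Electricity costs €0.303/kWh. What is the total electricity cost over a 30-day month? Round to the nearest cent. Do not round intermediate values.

€218.09

laptop: 39.41 W × 6.13 h × 30 d = 7,247 Wh = 7.247 kWh
refrigerator: 106 W × 6.3 h × 30 d = 20,034 Wh = 20.03 kWh
well pump: 1850 W × 6.07 h × 30 d = 336,885 Wh = 336.9 kWh
washing machine: 615.3 W × 0.64 h × 30 d = 11,814 Wh = 11.81 kWh
portable space heater: 764 W × 15 h × 30 d = 343,800 Wh = 343.8 kWh
Total energy = 7.247 + 20.03 + 336.9 + 11.81 + 343.8 = 719.8 kWh
Cost = 719.8 kWh × €0.303 = €218.09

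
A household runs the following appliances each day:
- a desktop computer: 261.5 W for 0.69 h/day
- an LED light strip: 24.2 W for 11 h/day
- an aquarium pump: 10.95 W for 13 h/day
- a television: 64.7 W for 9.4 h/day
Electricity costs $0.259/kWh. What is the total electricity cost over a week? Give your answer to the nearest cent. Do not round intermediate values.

desktop computer: 261.5 W × 0.69 h × 7 d = 1,263 Wh = 1.263 kWh
LED light strip: 24.2 W × 11 h × 7 d = 1,863 Wh = 1.863 kWh
aquarium pump: 10.95 W × 13 h × 7 d = 996 Wh = 0.9964 kWh
television: 64.7 W × 9.4 h × 7 d = 4,257 Wh = 4.257 kWh
Total energy = 1.263 + 1.863 + 0.9964 + 4.257 = 8.38 kWh
Cost = 8.38 kWh × $0.259 = $2.17

$2.17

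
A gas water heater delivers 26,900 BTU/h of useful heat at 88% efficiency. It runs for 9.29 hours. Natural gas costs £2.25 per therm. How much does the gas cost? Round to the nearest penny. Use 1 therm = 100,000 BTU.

Heat delivered = 26,900 BTU/h × 9.29 h = 249,901 BTU
Gas input = 249,901 / 0.88 = 283,978 BTU
= 283,978 / 100,000 = 2.84 therm
Cost = 2.84 × £2.25/therm = £6.39

£6.39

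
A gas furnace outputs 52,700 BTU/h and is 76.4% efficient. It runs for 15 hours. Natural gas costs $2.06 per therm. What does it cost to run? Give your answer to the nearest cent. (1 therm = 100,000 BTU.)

$21.31

Heat delivered = 52,700 BTU/h × 15 h = 790,500 BTU
Gas input = 790,500 / 0.764 = 1,034,686 BTU
= 1,034,686 / 100,000 = 10.35 therm
Cost = 10.35 × $2.06/therm = $21.31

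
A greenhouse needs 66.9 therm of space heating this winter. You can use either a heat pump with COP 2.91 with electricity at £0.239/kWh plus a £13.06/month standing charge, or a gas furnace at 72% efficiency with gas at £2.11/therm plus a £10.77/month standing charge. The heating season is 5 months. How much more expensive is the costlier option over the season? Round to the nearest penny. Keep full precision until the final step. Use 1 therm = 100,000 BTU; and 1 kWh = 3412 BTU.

Heat load = 66.9 therm × 100,000 = 6,690,000 BTU
Gas: input = 6,690,000 / 0.72 = 9,291,667 BTU = 92.92 therm → 92.92 × £2.11 = £196.05; + 5 × £10.77 standing = £249.90
Heat pump: 6,690,000 BTU / 3412 = 1,961 kWh heat; / 2.91 = 673.8 kWh in → × £0.239 = £161.04; + 5 × £13.06 standing = £226.34
Difference = |£249.90 − £226.34| = £23.57

£23.57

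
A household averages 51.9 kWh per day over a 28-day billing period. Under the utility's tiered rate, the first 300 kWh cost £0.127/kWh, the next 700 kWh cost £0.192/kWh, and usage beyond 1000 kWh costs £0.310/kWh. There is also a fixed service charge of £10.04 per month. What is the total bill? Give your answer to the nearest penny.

£323.03

Usage = 51.9 kWh/day × 28 days = 1453.2 kWh
First 300 kWh × £0.127 = £38.10
Next 700 kWh × £0.192 = £134.40
Remaining 453.2 kWh × £0.310 = £140.49
Energy charge = £312.99; + service £10.04 = £323.03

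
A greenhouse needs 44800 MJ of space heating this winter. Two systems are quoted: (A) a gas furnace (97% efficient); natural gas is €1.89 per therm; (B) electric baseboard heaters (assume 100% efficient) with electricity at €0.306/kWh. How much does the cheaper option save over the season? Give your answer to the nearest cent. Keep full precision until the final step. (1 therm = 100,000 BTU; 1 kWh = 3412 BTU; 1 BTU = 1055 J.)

Heat load = 44800 MJ = 44,800,000,000 J / 1055 = 42,464,455 BTU
Gas: input = 42,464,455 / 0.97 = 43,777,789 BTU = 437.8 therm → 437.8 × €1.89 = €827.40
Electric: 42,464,455 BTU / 3412 = 12,450 kWh → × €0.306 = €3,808.36
Difference = |€827.40 − €3,808.36| = €2,980.96

€2980.96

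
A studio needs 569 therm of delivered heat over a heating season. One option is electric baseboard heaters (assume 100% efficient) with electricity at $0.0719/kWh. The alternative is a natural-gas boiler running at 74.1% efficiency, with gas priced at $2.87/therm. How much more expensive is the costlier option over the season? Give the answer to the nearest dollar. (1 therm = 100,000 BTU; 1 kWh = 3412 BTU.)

$1005

Heat load = 569 therm × 100,000 = 56,900,000 BTU
Gas: input = 56,900,000 / 0.741 = 76,788,124 BTU = 767.9 therm → 767.9 × $2.87 = $2,203.82
Electric: 56,900,000 BTU / 3412 = 16,680 kWh → × $0.0719 = $1,199.04
Difference = |$2,203.82 − $1,199.04| = $1,004.78 ≈ $1005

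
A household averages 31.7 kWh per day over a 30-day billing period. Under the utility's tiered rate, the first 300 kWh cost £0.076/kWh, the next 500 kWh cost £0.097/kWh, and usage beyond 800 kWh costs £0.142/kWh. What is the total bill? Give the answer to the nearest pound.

£93

Usage = 31.7 kWh/day × 30 days = 951 kWh
First 300 kWh × £0.076 = £22.80
Next 500 kWh × £0.097 = £48.50
Remaining 151 kWh × £0.142 = £21.44
Total = £92.74 ≈ £93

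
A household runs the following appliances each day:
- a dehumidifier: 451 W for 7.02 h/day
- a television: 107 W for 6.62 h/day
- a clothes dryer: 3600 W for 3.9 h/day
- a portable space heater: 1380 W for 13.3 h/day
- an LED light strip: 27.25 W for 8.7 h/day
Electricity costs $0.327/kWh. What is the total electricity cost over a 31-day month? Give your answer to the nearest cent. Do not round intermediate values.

$370.06

dehumidifier: 451 W × 7.02 h × 31 d = 98,147 Wh = 98.15 kWh
television: 107 W × 6.62 h × 31 d = 21,959 Wh = 21.96 kWh
clothes dryer: 3600 W × 3.9 h × 31 d = 435,240 Wh = 435.2 kWh
portable space heater: 1380 W × 13.3 h × 31 d = 568,974 Wh = 569 kWh
LED light strip: 27.25 W × 8.7 h × 31 d = 7,349 Wh = 7.349 kWh
Total energy = 98.15 + 21.96 + 435.2 + 569 + 7.349 = 1,132 kWh
Cost = 1,132 kWh × $0.327 = $370.06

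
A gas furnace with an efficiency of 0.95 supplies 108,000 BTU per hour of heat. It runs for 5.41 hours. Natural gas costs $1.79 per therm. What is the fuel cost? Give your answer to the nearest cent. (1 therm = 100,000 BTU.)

$11.01

Heat delivered = 108,000 BTU/h × 5.41 h = 584,280 BTU
Gas input = 584,280 / 0.95 = 615,032 BTU
= 615,032 / 100,000 = 6.15 therm
Cost = 6.15 × $1.79/therm = $11.01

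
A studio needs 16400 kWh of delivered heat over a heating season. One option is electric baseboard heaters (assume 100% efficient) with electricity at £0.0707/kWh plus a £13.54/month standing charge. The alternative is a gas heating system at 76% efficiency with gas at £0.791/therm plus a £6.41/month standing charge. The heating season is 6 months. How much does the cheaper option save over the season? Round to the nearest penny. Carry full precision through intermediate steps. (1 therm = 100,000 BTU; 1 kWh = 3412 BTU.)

£619.87

Heat load = 16400 kWh × 3412 = 55,956,800 BTU
Gas: input = 55,956,800 / 0.76 = 73,627,368 BTU = 736.3 therm → 736.3 × £0.791 = £582.39; + 6 × £6.41 standing = £620.85
Electric: 55,956,800 BTU / 3412 = 16,400 kWh → × £0.0707 = £1,159.48; + 6 × £13.54 standing = £1,240.72
Difference = |£620.85 − £1,240.72| = £619.87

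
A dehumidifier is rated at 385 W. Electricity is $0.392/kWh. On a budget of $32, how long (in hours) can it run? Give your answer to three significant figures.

Energy budget = $32 / $0.392 per kWh = 81.63 kWh = 81,633 Wh
Runtime = 81,633 Wh / 385 W = 212 h

212 h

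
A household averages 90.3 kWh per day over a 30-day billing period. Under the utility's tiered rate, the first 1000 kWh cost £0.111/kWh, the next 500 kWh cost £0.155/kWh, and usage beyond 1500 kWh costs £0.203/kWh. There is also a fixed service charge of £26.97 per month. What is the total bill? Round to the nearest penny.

£460.90

Usage = 90.3 kWh/day × 30 days = 2709 kWh
First 1000 kWh × £0.111 = £111.00
Next 500 kWh × £0.155 = £77.50
Remaining 1209 kWh × £0.203 = £245.43
Energy charge = £433.93; + service £26.97 = £460.90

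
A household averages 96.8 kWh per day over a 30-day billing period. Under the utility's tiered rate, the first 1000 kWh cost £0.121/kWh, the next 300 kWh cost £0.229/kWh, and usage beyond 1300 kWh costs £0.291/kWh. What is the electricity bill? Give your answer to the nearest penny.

Usage = 96.8 kWh/day × 30 days = 2904 kWh
First 1000 kWh × £0.121 = £121.00
Next 300 kWh × £0.229 = £68.70
Remaining 1604 kWh × £0.291 = £466.76
Total = £656.46

£656.46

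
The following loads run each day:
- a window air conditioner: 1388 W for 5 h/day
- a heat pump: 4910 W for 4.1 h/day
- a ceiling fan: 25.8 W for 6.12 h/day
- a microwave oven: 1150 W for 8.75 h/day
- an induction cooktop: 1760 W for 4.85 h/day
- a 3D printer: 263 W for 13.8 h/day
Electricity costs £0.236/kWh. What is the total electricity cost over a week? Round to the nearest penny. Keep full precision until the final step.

£81.70

window air conditioner: 1388 W × 5 h × 7 d = 48,580 Wh = 48.58 kWh
heat pump: 4910 W × 4.1 h × 7 d = 140,917 Wh = 140.9 kWh
ceiling fan: 25.8 W × 6.12 h × 7 d = 1,105 Wh = 1.105 kWh
microwave oven: 1150 W × 8.75 h × 7 d = 70,438 Wh = 70.44 kWh
induction cooktop: 1760 W × 4.85 h × 7 d = 59,752 Wh = 59.75 kWh
3D printer: 263 W × 13.8 h × 7 d = 25,406 Wh = 25.41 kWh
Total energy = 48.58 + 140.9 + 1.105 + 70.44 + 59.75 + 25.41 = 346.2 kWh
Cost = 346.2 kWh × £0.236 = £81.70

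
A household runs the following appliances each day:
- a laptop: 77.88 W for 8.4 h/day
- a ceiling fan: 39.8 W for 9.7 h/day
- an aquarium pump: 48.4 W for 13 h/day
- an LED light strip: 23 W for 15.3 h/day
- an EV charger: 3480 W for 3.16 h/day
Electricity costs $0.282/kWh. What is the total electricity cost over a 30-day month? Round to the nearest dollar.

laptop: 77.88 W × 8.4 h × 30 d = 19,626 Wh = 19.63 kWh
ceiling fan: 39.8 W × 9.7 h × 30 d = 11,582 Wh = 11.58 kWh
aquarium pump: 48.4 W × 13 h × 30 d = 18,876 Wh = 18.88 kWh
LED light strip: 23 W × 15.3 h × 30 d = 10,557 Wh = 10.56 kWh
EV charger: 3480 W × 3.16 h × 30 d = 329,904 Wh = 329.9 kWh
Total energy = 19.63 + 11.58 + 18.88 + 10.56 + 329.9 = 390.5 kWh
Cost = 390.5 kWh × $0.282 = $110.13 ≈ $110

$110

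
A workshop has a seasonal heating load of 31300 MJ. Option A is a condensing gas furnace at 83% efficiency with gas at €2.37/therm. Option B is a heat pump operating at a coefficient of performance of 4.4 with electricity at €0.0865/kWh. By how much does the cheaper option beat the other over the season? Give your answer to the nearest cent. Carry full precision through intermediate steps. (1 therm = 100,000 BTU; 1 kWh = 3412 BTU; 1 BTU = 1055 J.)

Heat load = 31300 MJ = 31,300,000,000 J / 1055 = 29,668,246 BTU
Gas: input = 29,668,246 / 0.83 = 35,744,875 BTU = 357.4 therm → 357.4 × €2.37 = €847.15
Heat pump: 29,668,246 BTU / 3412 = 8,695 kWh heat; / 4.4 = 1,976 kWh in → × €0.0865 = €170.94
Difference = |€847.15 − €170.94| = €676.21

€676.21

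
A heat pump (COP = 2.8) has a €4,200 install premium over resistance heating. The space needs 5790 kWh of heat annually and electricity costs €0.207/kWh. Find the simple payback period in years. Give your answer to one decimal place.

Resistance: 5790 kWh × €0.207 = €1,198.53/yr
Heat pump: 5790 / 2.8 = 2068 kWh in → × €0.207 = €428.05/yr
Annual savings = €770.48
Payback = €4,200 / €770.48 = 5.45 years

5.5 years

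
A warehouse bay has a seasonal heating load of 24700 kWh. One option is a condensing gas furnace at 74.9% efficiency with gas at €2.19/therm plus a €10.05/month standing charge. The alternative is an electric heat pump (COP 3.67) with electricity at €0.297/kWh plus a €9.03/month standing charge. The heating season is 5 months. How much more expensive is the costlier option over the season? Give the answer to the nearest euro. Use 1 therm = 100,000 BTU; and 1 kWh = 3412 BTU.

€470

Heat load = 24700 kWh × 3412 = 84,276,400 BTU
Gas: input = 84,276,400 / 0.749 = 112,518,558 BTU = 1,125 therm → 1,125 × €2.19 = €2,464.16; + 5 × €10.05 standing = €2,514.41
Heat pump: 84,276,400 BTU / 3412 = 24,700 kWh heat; / 3.67 = 6,730 kWh in → × €0.297 = €1,998.88; + 5 × €9.03 standing = €2,044.03
Difference = |€2,514.41 − €2,044.03| = €470.37 ≈ €470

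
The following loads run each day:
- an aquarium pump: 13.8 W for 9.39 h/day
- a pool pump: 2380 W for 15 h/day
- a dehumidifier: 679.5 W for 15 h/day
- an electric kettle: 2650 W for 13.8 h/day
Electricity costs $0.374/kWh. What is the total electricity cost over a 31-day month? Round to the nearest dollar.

aquarium pump: 13.8 W × 9.39 h × 31 d = 4,017 Wh = 4.017 kWh
pool pump: 2380 W × 15 h × 31 d = 1,106,700 Wh = 1,107 kWh
dehumidifier: 679.5 W × 15 h × 31 d = 315,968 Wh = 316 kWh
electric kettle: 2650 W × 13.8 h × 31 d = 1,133,670 Wh = 1,134 kWh
Total energy = 4.017 + 1,107 + 316 + 1,134 = 2,560 kWh
Cost = 2,560 kWh × $0.374 = $957.57 ≈ $958

$958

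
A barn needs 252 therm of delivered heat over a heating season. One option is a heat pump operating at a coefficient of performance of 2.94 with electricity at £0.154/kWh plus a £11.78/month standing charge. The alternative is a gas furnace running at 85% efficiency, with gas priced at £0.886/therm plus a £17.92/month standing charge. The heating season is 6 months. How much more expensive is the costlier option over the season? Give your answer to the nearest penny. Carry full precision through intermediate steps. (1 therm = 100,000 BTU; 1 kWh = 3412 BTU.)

Heat load = 252 therm × 100,000 = 25,200,000 BTU
Gas: input = 25,200,000 / 0.85 = 29,647,059 BTU = 296.5 therm → 296.5 × £0.886 = £262.67; + 6 × £17.92 standing = £370.19
Heat pump: 25,200,000 BTU / 3412 = 7,386 kWh heat; / 2.94 = 2,512 kWh in → × £0.154 = £386.87; + 6 × £11.78 standing = £457.55
Difference = |£370.19 − £457.55| = £87.36

£87.36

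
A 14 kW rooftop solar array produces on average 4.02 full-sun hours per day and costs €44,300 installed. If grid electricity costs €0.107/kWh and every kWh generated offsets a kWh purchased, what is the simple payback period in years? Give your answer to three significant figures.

Daily generation = 14 kW × 4.02 h = 56.28 kWh
Annual generation = 56.28 × 365 = 20542 kWh
Annual savings = 20542 × €0.107 = €2,198.02
Payback = €44,300 / €2,198.02 = 20.2 years

20.2 years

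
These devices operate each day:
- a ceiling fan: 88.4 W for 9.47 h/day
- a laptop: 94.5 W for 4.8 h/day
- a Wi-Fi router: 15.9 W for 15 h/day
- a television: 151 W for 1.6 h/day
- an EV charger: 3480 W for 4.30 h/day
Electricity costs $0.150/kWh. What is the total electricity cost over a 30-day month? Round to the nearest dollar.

$75

ceiling fan: 88.4 W × 9.47 h × 30 d = 25,114 Wh = 25.11 kWh
laptop: 94.5 W × 4.8 h × 30 d = 13,608 Wh = 13.61 kWh
Wi-Fi router: 15.9 W × 15 h × 30 d = 7,155 Wh = 7.155 kWh
television: 151 W × 1.6 h × 30 d = 7,248 Wh = 7.248 kWh
EV charger: 3480 W × 4.30 h × 30 d = 448,920 Wh = 448.9 kWh
Total energy = 25.11 + 13.61 + 7.155 + 7.248 + 448.9 = 502 kWh
Cost = 502 kWh × $0.150 = $75.31 ≈ $75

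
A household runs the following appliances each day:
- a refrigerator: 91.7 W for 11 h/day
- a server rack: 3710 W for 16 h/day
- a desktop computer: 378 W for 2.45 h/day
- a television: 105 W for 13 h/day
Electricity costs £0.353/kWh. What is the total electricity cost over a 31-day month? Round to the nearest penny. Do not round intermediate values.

refrigerator: 91.7 W × 11 h × 31 d = 31,270 Wh = 31.27 kWh
server rack: 3710 W × 16 h × 31 d = 1,840,160 Wh = 1,840 kWh
desktop computer: 378 W × 2.45 h × 31 d = 28,709 Wh = 28.71 kWh
television: 105 W × 13 h × 31 d = 42,315 Wh = 42.31 kWh
Total energy = 31.27 + 1,840 + 28.71 + 42.31 = 1,942 kWh
Cost = 1,942 kWh × £0.353 = £685.69

£685.69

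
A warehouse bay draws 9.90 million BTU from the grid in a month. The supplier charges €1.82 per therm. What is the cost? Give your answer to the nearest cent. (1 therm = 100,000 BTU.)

€180.18

9.90 million BTU × (10 therm/million BTU) = 99 therm
Cost = 99 therm × €1.82/therm = €180.18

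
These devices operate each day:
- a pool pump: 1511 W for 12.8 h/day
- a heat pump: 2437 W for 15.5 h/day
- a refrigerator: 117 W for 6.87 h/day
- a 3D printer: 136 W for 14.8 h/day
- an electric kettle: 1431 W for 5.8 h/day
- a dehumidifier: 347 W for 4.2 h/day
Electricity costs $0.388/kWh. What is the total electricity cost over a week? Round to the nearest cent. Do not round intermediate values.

$189.27

pool pump: 1511 W × 12.8 h × 7 d = 135,386 Wh = 135.4 kWh
heat pump: 2437 W × 15.5 h × 7 d = 264,414 Wh = 264.4 kWh
refrigerator: 117 W × 6.87 h × 7 d = 5,627 Wh = 5.627 kWh
3D printer: 136 W × 14.8 h × 7 d = 14,090 Wh = 14.09 kWh
electric kettle: 1431 W × 5.8 h × 7 d = 58,099 Wh = 58.1 kWh
dehumidifier: 347 W × 4.2 h × 7 d = 10,202 Wh = 10.2 kWh
Total energy = 135.4 + 264.4 + 5.627 + 14.09 + 58.1 + 10.2 = 487.8 kWh
Cost = 487.8 kWh × $0.388 = $189.27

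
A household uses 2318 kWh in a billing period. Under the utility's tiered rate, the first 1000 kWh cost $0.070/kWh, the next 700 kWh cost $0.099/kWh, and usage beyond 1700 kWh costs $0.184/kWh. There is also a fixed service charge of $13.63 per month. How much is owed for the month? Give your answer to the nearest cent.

First 1000 kWh × $0.070 = $70.00
Next 700 kWh × $0.099 = $69.30
Remaining 618 kWh × $0.184 = $113.71
Energy charge = $253.01; + service $13.63 = $266.64

$266.64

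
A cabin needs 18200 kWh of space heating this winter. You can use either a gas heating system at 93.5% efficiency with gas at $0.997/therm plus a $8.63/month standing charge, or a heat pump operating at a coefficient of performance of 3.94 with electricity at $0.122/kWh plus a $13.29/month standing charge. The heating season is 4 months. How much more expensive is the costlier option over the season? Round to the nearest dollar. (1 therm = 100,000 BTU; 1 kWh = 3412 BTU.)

$80

Heat load = 18200 kWh × 3412 = 62,098,400 BTU
Gas: input = 62,098,400 / 0.935 = 66,415,401 BTU = 664.2 therm → 664.2 × $0.997 = $662.16; + 4 × $8.63 standing = $696.68
Heat pump: 62,098,400 BTU / 3412 = 18,200 kWh heat; / 3.94 = 4,619 kWh in → × $0.122 = $563.55; + 4 × $13.29 standing = $616.71
Difference = |$696.68 − $616.71| = $79.97 ≈ $80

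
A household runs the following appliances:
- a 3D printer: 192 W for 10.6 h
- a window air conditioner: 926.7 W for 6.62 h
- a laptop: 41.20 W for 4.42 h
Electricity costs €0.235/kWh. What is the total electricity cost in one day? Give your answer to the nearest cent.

3D printer: 192 W × 10.6 h = 2,035 Wh = 2.035 kWh
window air conditioner: 926.7 W × 6.62 h = 6,135 Wh = 6.135 kWh
laptop: 41.20 W × 4.42 h = 182 Wh = 0.1821 kWh
Total energy = 2.035 + 6.135 + 0.1821 = 8.352 kWh
Cost = 8.352 kWh × €0.235 = €1.96

€1.96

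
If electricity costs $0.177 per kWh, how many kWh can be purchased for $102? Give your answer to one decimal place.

576.3 kWh

$102 / $0.177 per kWh = 576.3 kWh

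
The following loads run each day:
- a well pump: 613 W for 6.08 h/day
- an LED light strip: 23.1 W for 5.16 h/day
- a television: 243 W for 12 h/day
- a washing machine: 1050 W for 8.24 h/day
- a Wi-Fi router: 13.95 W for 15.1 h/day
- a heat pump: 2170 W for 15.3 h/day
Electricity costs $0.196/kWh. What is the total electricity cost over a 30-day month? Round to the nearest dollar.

well pump: 613 W × 6.08 h × 30 d = 111,811 Wh = 111.8 kWh
LED light strip: 23.1 W × 5.16 h × 30 d = 3,576 Wh = 3.576 kWh
television: 243 W × 12 h × 30 d = 87,480 Wh = 87.48 kWh
washing machine: 1050 W × 8.24 h × 30 d = 259,560 Wh = 259.6 kWh
Wi-Fi router: 13.95 W × 15.1 h × 30 d = 6,319 Wh = 6.319 kWh
heat pump: 2170 W × 15.3 h × 30 d = 996,030 Wh = 996 kWh
Total energy = 111.8 + 3.576 + 87.48 + 259.6 + 6.319 + 996 = 1,465 kWh
Cost = 1,465 kWh × $0.196 = $287.10 ≈ $287

$287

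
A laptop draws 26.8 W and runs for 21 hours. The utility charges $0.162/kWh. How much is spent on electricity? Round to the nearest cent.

Energy = 26.8 W × 21 h = 563 Wh = 0.5628 kWh
Cost = 0.5628 kWh × $0.162/kWh = $0.09

$0.09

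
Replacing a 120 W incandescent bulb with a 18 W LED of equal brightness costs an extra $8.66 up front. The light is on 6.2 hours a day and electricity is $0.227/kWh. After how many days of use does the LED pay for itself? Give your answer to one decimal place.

60.3 days

Power saved = 120 − 18 = 102 W
Daily energy saved = 102 W × 6.2 h = 632.4 Wh = 0.6324 kWh
Daily savings = 0.6324 × $0.227 = $0.1436
Payback = $8.66 / $0.1436 per day = 60.33 days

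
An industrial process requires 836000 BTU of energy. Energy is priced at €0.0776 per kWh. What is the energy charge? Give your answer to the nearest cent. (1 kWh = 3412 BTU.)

836000 BTU × (0.00029308 kWh/BTU) = 245 kWh
Cost = 245 kWh × €0.0776/kWh = €19.01

€19.01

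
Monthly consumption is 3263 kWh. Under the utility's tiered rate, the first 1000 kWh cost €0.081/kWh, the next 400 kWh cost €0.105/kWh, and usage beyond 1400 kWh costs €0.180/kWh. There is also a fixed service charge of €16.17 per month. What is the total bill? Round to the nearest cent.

€474.51

First 1000 kWh × €0.081 = €81.00
Next 400 kWh × €0.105 = €42.00
Remaining 1863 kWh × €0.180 = €335.34
Energy charge = €458.34; + service €16.17 = €474.51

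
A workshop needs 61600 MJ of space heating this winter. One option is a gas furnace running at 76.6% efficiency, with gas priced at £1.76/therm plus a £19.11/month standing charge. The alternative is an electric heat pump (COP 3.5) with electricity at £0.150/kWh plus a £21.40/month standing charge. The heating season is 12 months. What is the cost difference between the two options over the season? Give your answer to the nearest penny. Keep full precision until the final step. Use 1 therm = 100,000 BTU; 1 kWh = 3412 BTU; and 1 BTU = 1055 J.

£580.68

Heat load = 61600 MJ = 61,600,000,000 J / 1055 = 58,388,626 BTU
Gas: input = 58,388,626 / 0.766 = 76,225,360 BTU = 762.3 therm → 762.3 × £1.76 = £1,341.57; + 12 × £19.11 standing = £1,570.89
Heat pump: 58,388,626 BTU / 3412 = 17,110 kWh heat; / 3.5 = 4,889 kWh in → × £0.150 = £733.40; + 12 × £21.40 standing = £990.20
Difference = |£1,570.89 − £990.20| = £580.68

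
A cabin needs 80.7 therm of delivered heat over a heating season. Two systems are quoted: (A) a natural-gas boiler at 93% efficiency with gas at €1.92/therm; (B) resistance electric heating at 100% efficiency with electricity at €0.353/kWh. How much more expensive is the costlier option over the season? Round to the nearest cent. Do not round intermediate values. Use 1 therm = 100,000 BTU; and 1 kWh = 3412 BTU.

€668.30

Heat load = 80.7 therm × 100,000 = 8,070,000 BTU
Gas: input = 8,070,000 / 0.93 = 8,677,419 BTU = 86.77 therm → 86.77 × €1.92 = €166.61
Electric: 8,070,000 BTU / 3412 = 2,365 kWh → × €0.353 = €834.91
Difference = |€166.61 − €834.91| = €668.30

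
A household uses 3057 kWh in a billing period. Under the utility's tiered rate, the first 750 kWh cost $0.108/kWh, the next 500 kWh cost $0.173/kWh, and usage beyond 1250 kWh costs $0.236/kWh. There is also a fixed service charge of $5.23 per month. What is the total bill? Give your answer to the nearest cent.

$599.18

First 750 kWh × $0.108 = $81.00
Next 500 kWh × $0.173 = $86.50
Remaining 1807 kWh × $0.236 = $426.45
Energy charge = $593.95; + service $5.23 = $599.18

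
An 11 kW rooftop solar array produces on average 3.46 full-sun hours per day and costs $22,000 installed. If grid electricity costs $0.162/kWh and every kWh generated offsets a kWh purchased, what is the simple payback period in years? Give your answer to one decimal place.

9.8 years

Daily generation = 11 kW × 3.46 h = 38.06 kWh
Annual generation = 38.06 × 365 = 13892 kWh
Annual savings = 13892 × $0.162 = $2,250.49
Payback = $22,000 / $2,250.49 = 9.78 years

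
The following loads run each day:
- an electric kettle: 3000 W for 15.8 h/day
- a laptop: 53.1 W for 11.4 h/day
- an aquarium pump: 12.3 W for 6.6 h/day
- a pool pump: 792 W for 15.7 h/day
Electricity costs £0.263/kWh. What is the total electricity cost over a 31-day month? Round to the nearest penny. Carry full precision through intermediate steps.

electric kettle: 3000 W × 15.8 h × 31 d = 1,469,400 Wh = 1,469 kWh
laptop: 53.1 W × 11.4 h × 31 d = 18,766 Wh = 18.77 kWh
aquarium pump: 12.3 W × 6.6 h × 31 d = 2,517 Wh = 2.517 kWh
pool pump: 792 W × 15.7 h × 31 d = 385,466 Wh = 385.5 kWh
Total energy = 1,469 + 18.77 + 2.517 + 385.5 = 1,876 kWh
Cost = 1,876 kWh × £0.263 = £493.43

£493.43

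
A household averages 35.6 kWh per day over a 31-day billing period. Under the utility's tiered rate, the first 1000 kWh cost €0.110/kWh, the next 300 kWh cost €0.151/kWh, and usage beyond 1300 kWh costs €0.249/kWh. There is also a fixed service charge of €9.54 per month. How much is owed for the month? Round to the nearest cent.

€135.18

Usage = 35.6 kWh/day × 31 days = 1103.6 kWh
First 1000 kWh × €0.110 = €110.00
Next 103.6 kWh × €0.151 = €15.64
Remaining tier: 0 kWh (not reached)
Energy charge = €125.64; + service €9.54 = €135.18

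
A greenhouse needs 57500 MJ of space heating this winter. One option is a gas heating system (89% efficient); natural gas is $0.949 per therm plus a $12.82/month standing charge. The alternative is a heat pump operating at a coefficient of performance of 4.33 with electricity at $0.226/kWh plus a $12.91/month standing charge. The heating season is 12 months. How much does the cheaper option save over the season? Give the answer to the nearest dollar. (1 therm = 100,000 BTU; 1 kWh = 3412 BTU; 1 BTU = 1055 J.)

Heat load = 57500 MJ = 57,500,000,000 J / 1055 = 54,502,370 BTU
Gas: input = 54,502,370 / 0.89 = 61,238,618 BTU = 612.4 therm → 612.4 × $0.949 = $581.15; + 12 × $12.82 standing = $734.99
Heat pump: 54,502,370 BTU / 3412 = 15,970 kWh heat; / 4.33 = 3,689 kWh in → × $0.226 = $833.73; + 12 × $12.91 standing = $988.65
Difference = |$734.99 − $988.65| = $253.66 ≈ $254

$254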